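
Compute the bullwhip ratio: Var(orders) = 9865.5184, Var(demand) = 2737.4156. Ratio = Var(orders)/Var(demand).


BW = 9865.5184 / 2737.4156 = 3.6040

3.6040


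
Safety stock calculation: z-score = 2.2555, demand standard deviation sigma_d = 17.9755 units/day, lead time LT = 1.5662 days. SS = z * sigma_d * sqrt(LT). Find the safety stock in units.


sqrt(LT) = sqrt(1.5662) = 1.2515
SS = 2.2555 * 17.9755 * 1.2515 = 50.7396

50.7396 units


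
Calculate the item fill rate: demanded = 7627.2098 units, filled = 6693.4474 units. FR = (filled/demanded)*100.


FR = 6693.4474 / 7627.2098 * 100 = 87.7575

87.7575%


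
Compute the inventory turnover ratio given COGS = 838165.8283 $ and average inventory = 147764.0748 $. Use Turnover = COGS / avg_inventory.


Turnover = 838165.8283 / 147764.0748 = 5.6723

5.6723


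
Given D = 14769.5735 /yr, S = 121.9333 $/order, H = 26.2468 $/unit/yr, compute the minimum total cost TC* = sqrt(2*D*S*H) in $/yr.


2*D*S*H = 94535873.1353
TC* = sqrt(94535873.1353) = 9722.9560

9722.9560 $/yr


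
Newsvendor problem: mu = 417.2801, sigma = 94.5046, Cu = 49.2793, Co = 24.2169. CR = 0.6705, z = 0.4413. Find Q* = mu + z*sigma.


CR = Cu/(Cu+Co) = 49.2793/(49.2793+24.2169) = 0.6705
z = 0.4413
Q* = 417.2801 + 0.4413 * 94.5046 = 458.9850

458.9850 units


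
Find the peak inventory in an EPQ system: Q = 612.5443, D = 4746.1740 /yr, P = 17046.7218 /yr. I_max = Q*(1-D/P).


D/P = 0.2784
1 - D/P = 0.7216
I_max = 612.5443 * 0.7216 = 441.9988

441.9988 units


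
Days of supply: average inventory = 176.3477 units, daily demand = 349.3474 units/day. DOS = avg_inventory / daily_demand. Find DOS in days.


DOS = 176.3477 / 349.3474 = 0.5048

0.5048 days


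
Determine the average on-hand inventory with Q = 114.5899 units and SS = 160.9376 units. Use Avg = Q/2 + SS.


Q/2 = 57.2950
Avg = 57.2950 + 160.9376 = 218.2326

218.2326 units


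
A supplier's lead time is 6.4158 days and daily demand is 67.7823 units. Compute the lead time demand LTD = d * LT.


LTD = 67.7823 * 6.4158 = 434.8777

434.8777 units


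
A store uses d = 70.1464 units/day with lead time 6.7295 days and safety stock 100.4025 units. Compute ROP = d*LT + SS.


d*LT = 70.1464 * 6.7295 = 472.0502
ROP = 472.0502 + 100.4025 = 572.4527

572.4527 units


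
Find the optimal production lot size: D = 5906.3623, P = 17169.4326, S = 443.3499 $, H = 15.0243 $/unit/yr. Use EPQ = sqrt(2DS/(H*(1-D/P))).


1 - D/P = 1 - 0.3440 = 0.6560
H*(1-D/P) = 9.8559
2DS = 5237170.2701
EPQ = sqrt(531375.5841) = 728.9551

728.9551 units


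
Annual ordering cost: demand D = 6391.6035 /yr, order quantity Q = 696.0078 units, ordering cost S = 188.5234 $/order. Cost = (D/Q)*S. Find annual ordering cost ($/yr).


Number of orders = D/Q = 9.1832
Cost = 9.1832 * 188.5234 = 1731.2548

1731.2548 $/yr


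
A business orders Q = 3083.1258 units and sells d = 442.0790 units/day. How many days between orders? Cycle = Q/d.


Cycle = 3083.1258 / 442.0790 = 6.9742

6.9742 days


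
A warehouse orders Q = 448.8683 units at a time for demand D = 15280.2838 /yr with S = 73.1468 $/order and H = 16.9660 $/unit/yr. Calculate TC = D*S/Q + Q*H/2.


Ordering cost = D*S/Q = 2490.0486
Holding cost = Q*H/2 = 3807.7498
TC = 2490.0486 + 3807.7498 = 6297.7983

6297.7983 $/yr


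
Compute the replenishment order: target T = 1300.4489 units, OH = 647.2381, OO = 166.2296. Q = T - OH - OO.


Inventory position = OH + OO = 647.2381 + 166.2296 = 813.4677
Q = 1300.4489 - 813.4677 = 486.9812

486.9812 units


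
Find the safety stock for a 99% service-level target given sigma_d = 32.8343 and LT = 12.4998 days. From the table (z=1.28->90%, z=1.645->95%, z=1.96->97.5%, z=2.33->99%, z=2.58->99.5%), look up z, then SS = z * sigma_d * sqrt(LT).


From the table, SL = 99% corresponds to z = 2.33
sqrt(LT) = sqrt(12.4998) = 3.5355
SS = 2.33 * 32.8343 * 3.5355 = 270.4800

270.4800 units


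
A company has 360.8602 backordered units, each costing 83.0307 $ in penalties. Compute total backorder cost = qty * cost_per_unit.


Total = 360.8602 * 83.0307 = 29962.4750

29962.4750 $


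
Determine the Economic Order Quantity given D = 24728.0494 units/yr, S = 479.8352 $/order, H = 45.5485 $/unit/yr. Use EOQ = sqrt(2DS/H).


2*D*S = 2 * 24728.0494 * 479.8352 = 23730777.0589
2*D*S/H = 521000.1879
EOQ = sqrt(521000.1879) = 721.8034

721.8034 units


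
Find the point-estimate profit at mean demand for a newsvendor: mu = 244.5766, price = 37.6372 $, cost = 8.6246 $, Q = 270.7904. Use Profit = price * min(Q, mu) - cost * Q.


Sales at mu = min(270.7904, 244.5766) = 244.5766
Revenue = 37.6372 * 244.5766 = 9205.1784
Total cost = 8.6246 * 270.7904 = 2335.4589
Profit = 9205.1784 - 2335.4589 = 6869.7195

6869.7195 $


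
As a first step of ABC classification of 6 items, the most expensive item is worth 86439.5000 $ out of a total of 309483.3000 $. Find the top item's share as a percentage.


Top item = 86439.5000
Total = 309483.3000
Percentage = 86439.5000 / 309483.3000 * 100 = 27.9303

27.9303%


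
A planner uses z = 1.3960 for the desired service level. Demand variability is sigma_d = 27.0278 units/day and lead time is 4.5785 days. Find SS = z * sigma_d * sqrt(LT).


sqrt(LT) = sqrt(4.5785) = 2.1397
SS = 1.3960 * 27.0278 * 2.1397 = 80.7342

80.7342 units


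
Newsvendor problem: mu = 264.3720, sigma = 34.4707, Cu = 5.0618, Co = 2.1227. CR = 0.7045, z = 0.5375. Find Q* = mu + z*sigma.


CR = Cu/(Cu+Co) = 5.0618/(5.0618+2.1227) = 0.7045
z = 0.5375
Q* = 264.3720 + 0.5375 * 34.4707 = 282.9000

282.9000 units


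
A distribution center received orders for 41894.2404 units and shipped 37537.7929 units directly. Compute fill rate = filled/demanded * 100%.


FR = 37537.7929 / 41894.2404 * 100 = 89.6013

89.6013%


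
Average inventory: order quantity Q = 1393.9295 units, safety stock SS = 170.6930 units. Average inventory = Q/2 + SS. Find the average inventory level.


Q/2 = 696.9647
Avg = 696.9647 + 170.6930 = 867.6577

867.6577 units


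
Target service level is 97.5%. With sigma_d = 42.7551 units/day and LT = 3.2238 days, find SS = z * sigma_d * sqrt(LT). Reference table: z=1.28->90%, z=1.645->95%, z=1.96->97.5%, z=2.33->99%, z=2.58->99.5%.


From the table, SL = 97.5% corresponds to z = 1.96
sqrt(LT) = sqrt(3.2238) = 1.7955
SS = 1.96 * 42.7551 * 1.7955 = 150.4624

150.4624 units


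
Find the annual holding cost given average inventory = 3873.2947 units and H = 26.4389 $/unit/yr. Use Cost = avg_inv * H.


Cost = 3873.2947 * 26.4389 = 102405.6512

102405.6512 $/yr


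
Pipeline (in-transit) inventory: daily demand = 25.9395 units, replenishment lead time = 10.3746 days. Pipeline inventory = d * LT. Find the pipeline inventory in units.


Pipeline = 25.9395 * 10.3746 = 269.1119

269.1119 units


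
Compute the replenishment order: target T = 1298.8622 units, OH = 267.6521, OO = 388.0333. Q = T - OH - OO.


Inventory position = OH + OO = 267.6521 + 388.0333 = 655.6854
Q = 1298.8622 - 655.6854 = 643.1768

643.1768 units


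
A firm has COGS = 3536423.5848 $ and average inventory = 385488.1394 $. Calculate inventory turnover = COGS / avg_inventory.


Turnover = 3536423.5848 / 385488.1394 = 9.1739

9.1739


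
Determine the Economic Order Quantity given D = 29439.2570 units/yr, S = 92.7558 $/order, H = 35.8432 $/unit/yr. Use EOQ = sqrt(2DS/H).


2*D*S = 2 * 29439.2570 * 92.7558 = 5461323.6689
2*D*S/H = 152367.0785
EOQ = sqrt(152367.0785) = 390.3423

390.3423 units


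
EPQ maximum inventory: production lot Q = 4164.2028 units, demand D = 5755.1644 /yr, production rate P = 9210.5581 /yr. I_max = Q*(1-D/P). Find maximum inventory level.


D/P = 0.6248
1 - D/P = 0.3752
I_max = 4164.2028 * 0.3752 = 1562.2246

1562.2246 units


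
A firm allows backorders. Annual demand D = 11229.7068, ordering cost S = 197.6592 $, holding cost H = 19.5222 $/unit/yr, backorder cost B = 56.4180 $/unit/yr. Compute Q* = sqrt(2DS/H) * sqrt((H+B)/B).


sqrt(2DS/H) = 476.8627
sqrt((H+B)/B) = 1.1602
Q* = 476.8627 * 1.1602 = 553.2487

553.2487 units


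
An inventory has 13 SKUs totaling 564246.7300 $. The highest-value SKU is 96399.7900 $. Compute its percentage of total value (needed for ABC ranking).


Top item = 96399.7900
Total = 564246.7300
Percentage = 96399.7900 / 564246.7300 * 100 = 17.0847

17.0847%


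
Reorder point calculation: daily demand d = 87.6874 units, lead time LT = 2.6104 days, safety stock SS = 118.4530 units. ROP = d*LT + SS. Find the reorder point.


d*LT = 87.6874 * 2.6104 = 228.8992
ROP = 228.8992 + 118.4530 = 347.3522

347.3522 units


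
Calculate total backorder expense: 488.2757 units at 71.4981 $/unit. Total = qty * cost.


Total = 488.2757 * 71.4981 = 34910.7848

34910.7848 $


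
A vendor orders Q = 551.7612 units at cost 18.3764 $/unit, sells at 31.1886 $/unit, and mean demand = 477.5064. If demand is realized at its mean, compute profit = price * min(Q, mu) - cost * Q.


Sales at mu = min(551.7612, 477.5064) = 477.5064
Revenue = 31.1886 * 477.5064 = 14892.7561
Total cost = 18.3764 * 551.7612 = 10139.3845
Profit = 14892.7561 - 10139.3845 = 4753.3716

4753.3716 $


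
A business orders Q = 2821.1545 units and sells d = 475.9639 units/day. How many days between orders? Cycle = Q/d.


Cycle = 2821.1545 / 475.9639 = 5.9272

5.9272 days


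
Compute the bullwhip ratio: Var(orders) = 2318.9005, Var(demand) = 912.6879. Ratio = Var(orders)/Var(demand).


BW = 2318.9005 / 912.6879 = 2.5407

2.5407


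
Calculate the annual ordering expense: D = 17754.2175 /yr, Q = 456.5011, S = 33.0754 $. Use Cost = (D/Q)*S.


Number of orders = D/Q = 38.8919
Cost = 38.8919 * 33.0754 = 1286.3668

1286.3668 $/yr


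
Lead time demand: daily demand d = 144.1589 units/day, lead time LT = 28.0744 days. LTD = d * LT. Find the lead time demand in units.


LTD = 144.1589 * 28.0744 = 4047.1746

4047.1746 units


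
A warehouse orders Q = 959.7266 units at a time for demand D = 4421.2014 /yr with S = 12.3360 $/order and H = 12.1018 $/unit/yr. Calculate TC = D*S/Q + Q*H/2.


Ordering cost = D*S/Q = 56.8286
Holding cost = Q*H/2 = 5807.2097
TC = 56.8286 + 5807.2097 = 5864.0383

5864.0383 $/yr


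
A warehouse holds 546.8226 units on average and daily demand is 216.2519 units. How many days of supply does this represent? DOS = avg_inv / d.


DOS = 546.8226 / 216.2519 = 2.5286

2.5286 days


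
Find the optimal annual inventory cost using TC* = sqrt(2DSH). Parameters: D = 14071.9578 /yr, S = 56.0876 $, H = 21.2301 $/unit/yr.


2*D*S*H = 33512236.8217
TC* = sqrt(33512236.8217) = 5788.9755

5788.9755 $/yr


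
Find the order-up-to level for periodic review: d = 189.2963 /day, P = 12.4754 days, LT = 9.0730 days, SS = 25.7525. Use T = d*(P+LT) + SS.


P + LT = 21.5484
d*(P+LT) = 189.2963 * 21.5484 = 4079.0324
T = 4079.0324 + 25.7525 = 4104.7849

4104.7849 units


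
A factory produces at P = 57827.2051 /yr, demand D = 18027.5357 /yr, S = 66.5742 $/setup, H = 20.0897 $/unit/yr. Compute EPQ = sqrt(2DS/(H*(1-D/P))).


1 - D/P = 1 - 0.3117 = 0.6883
H*(1-D/P) = 13.8268
2DS = 2400337.5344
EPQ = sqrt(173600.7523) = 416.6542

416.6542 units


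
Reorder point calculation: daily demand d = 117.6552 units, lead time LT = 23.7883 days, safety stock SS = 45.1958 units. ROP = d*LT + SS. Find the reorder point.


d*LT = 117.6552 * 23.7883 = 2798.8172
ROP = 2798.8172 + 45.1958 = 2844.0130

2844.0130 units


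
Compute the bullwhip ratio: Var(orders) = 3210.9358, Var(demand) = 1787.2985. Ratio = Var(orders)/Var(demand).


BW = 3210.9358 / 1787.2985 = 1.7965

1.7965


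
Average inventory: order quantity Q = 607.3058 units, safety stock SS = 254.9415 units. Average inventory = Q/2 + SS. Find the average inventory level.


Q/2 = 303.6529
Avg = 303.6529 + 254.9415 = 558.5944

558.5944 units


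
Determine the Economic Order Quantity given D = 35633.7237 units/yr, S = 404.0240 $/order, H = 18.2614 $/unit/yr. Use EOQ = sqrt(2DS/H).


2*D*S = 2 * 35633.7237 * 404.0240 = 28793759.1683
2*D*S/H = 1576755.2963
EOQ = sqrt(1576755.2963) = 1255.6892

1255.6892 units


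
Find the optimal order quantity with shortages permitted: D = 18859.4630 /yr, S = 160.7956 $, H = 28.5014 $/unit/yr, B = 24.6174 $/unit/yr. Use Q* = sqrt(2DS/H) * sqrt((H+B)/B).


sqrt(2DS/H) = 461.3002
sqrt((H+B)/B) = 1.4689
Q* = 461.3002 * 1.4689 = 677.6207

677.6207 units


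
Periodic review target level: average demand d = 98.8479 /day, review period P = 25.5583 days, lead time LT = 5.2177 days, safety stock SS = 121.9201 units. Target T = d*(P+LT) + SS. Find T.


P + LT = 30.7760
d*(P+LT) = 98.8479 * 30.7760 = 3042.1430
T = 3042.1430 + 121.9201 = 3164.0631

3164.0631 units


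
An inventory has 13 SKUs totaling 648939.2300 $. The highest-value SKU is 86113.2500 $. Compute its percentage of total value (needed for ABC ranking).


Top item = 86113.2500
Total = 648939.2300
Percentage = 86113.2500 / 648939.2300 * 100 = 13.2698

13.2698%


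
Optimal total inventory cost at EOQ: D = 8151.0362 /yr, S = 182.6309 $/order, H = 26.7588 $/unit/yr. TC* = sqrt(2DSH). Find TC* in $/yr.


2*D*S*H = 79667962.5339
TC* = sqrt(79667962.5339) = 8925.6912

8925.6912 $/yr


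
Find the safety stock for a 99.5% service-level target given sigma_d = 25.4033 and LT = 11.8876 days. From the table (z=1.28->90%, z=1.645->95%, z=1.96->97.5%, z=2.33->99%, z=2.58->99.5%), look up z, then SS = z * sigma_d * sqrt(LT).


From the table, SL = 99.5% corresponds to z = 2.58
sqrt(LT) = sqrt(11.8876) = 3.4478
SS = 2.58 * 25.4033 * 3.4478 = 225.9732

225.9732 units


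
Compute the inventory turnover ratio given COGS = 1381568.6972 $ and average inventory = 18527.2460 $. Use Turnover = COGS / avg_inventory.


Turnover = 1381568.6972 / 18527.2460 = 74.5696

74.5696


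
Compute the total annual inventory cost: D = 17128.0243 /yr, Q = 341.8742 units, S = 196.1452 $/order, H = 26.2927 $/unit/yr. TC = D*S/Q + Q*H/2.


Ordering cost = D*S/Q = 9826.9473
Holding cost = Q*H/2 = 4494.3979
TC = 9826.9473 + 4494.3979 = 14321.3452

14321.3452 $/yr


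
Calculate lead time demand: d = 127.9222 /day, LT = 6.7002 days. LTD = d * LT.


LTD = 127.9222 * 6.7002 = 857.1043

857.1043 units


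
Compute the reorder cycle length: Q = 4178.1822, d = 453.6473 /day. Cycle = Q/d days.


Cycle = 4178.1822 / 453.6473 = 9.2102

9.2102 days


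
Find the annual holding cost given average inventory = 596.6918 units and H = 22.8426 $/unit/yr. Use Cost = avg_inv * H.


Cost = 596.6918 * 22.8426 = 13629.9921

13629.9921 $/yr


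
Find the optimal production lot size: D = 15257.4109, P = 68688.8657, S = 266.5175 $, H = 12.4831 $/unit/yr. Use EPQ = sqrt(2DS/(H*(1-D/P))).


1 - D/P = 1 - 0.2221 = 0.7779
H*(1-D/P) = 9.7103
2DS = 8132734.0191
EPQ = sqrt(837535.9643) = 915.1699

915.1699 units


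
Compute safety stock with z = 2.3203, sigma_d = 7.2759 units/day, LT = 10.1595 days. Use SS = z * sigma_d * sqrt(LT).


sqrt(LT) = sqrt(10.1595) = 3.1874
SS = 2.3203 * 7.2759 * 3.1874 = 53.8105

53.8105 units


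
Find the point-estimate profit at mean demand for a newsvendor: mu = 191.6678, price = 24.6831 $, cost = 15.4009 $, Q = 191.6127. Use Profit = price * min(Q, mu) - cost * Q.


Sales at mu = min(191.6127, 191.6678) = 191.6127
Revenue = 24.6831 * 191.6127 = 4729.5954
Total cost = 15.4009 * 191.6127 = 2951.0080
Profit = 4729.5954 - 2951.0080 = 1778.5874

1778.5874 $


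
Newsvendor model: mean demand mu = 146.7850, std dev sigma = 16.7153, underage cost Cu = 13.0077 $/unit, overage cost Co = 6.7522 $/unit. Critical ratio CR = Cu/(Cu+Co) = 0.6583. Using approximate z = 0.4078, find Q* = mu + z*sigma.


CR = Cu/(Cu+Co) = 13.0077/(13.0077+6.7522) = 0.6583
z = 0.4078
Q* = 146.7850 + 0.4078 * 16.7153 = 153.6015

153.6015 units


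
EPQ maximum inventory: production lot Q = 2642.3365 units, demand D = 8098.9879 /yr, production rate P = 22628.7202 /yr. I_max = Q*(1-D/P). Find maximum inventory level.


D/P = 0.3579
1 - D/P = 0.6421
I_max = 2642.3365 * 0.6421 = 1696.6245

1696.6245 units


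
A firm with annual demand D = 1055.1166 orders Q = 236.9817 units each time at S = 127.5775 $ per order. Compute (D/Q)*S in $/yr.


Number of orders = D/Q = 4.4523
Cost = 4.4523 * 127.5775 = 568.0149

568.0149 $/yr


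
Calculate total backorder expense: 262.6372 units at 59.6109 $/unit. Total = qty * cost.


Total = 262.6372 * 59.6109 = 15656.0399

15656.0399 $


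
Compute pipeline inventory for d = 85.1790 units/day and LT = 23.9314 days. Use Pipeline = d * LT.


Pipeline = 85.1790 * 23.9314 = 2038.4527

2038.4527 units


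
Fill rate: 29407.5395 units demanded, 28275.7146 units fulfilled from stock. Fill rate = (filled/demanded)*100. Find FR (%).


FR = 28275.7146 / 29407.5395 * 100 = 96.1512

96.1512%


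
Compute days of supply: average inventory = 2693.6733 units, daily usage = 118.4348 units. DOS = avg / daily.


DOS = 2693.6733 / 118.4348 = 22.7439

22.7439 days


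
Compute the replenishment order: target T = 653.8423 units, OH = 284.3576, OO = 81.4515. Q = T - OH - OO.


Inventory position = OH + OO = 284.3576 + 81.4515 = 365.8091
Q = 653.8423 - 365.8091 = 288.0332

288.0332 units


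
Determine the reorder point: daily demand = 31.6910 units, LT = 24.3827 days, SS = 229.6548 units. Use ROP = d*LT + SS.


d*LT = 31.6910 * 24.3827 = 772.7121
ROP = 772.7121 + 229.6548 = 1002.3669

1002.3669 units


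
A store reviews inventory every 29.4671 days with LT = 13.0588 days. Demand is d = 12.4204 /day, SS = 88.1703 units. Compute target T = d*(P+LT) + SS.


P + LT = 42.5259
d*(P+LT) = 12.4204 * 42.5259 = 528.1887
T = 528.1887 + 88.1703 = 616.3590

616.3590 units


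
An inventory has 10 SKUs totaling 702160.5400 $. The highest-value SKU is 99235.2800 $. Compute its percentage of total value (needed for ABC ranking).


Top item = 99235.2800
Total = 702160.5400
Percentage = 99235.2800 / 702160.5400 * 100 = 14.1328

14.1328%


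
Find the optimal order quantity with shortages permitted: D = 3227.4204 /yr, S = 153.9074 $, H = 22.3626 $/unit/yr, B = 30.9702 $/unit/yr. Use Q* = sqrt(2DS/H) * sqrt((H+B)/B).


sqrt(2DS/H) = 210.7712
sqrt((H+B)/B) = 1.3123
Q* = 210.7712 * 1.3123 = 276.5901

276.5901 units


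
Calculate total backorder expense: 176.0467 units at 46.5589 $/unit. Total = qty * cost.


Total = 176.0467 * 46.5589 = 8196.5407

8196.5407 $


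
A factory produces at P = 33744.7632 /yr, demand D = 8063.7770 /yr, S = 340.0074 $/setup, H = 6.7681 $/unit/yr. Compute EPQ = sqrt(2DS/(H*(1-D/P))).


1 - D/P = 1 - 0.2390 = 0.7610
H*(1-D/P) = 5.1508
2DS = 5483487.7039
EPQ = sqrt(1064595.9128) = 1031.7926

1031.7926 units


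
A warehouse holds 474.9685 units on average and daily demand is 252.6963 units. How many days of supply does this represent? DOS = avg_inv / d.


DOS = 474.9685 / 252.6963 = 1.8796

1.8796 days


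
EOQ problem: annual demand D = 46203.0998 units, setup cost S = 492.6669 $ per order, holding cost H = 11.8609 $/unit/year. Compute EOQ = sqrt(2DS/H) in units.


2*D*S = 2 * 46203.0998 * 492.6669 = 45525475.8977
2*D*S/H = 3838281.7407
EOQ = sqrt(3838281.7407) = 1959.1533

1959.1533 units


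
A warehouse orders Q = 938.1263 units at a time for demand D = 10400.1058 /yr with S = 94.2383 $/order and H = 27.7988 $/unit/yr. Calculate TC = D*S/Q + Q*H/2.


Ordering cost = D*S/Q = 1044.7296
Holding cost = Q*H/2 = 13039.3927
TC = 1044.7296 + 13039.3927 = 14084.1223

14084.1223 $/yr


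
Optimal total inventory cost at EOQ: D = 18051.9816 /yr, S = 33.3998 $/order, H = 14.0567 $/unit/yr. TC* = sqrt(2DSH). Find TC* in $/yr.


2*D*S*H = 16950484.6552
TC* = sqrt(16950484.6552) = 4117.0966

4117.0966 $/yr


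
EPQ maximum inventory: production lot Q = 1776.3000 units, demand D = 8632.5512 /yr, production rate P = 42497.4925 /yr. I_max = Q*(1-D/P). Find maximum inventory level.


D/P = 0.2031
1 - D/P = 0.7969
I_max = 1776.3000 * 0.7969 = 1415.4787

1415.4787 units


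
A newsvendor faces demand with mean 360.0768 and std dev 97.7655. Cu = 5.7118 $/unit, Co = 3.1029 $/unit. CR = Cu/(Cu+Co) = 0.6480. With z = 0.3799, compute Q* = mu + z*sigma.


CR = Cu/(Cu+Co) = 5.7118/(5.7118+3.1029) = 0.6480
z = 0.3799
Q* = 360.0768 + 0.3799 * 97.7655 = 397.2179

397.2179 units


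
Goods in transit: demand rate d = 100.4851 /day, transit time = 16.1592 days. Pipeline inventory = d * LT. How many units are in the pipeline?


Pipeline = 100.4851 * 16.1592 = 1623.7588

1623.7588 units


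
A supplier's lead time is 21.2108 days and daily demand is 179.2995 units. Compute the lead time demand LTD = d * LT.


LTD = 179.2995 * 21.2108 = 3803.0858

3803.0858 units


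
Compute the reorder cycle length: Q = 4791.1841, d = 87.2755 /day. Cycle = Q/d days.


Cycle = 4791.1841 / 87.2755 = 54.8972

54.8972 days


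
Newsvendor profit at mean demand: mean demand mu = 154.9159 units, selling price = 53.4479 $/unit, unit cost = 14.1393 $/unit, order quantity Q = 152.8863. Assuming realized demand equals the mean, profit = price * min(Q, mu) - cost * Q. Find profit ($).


Sales at mu = min(152.8863, 154.9159) = 152.8863
Revenue = 53.4479 * 152.8863 = 8171.4517
Total cost = 14.1393 * 152.8863 = 2161.7053
Profit = 8171.4517 - 2161.7053 = 6009.7464

6009.7464 $


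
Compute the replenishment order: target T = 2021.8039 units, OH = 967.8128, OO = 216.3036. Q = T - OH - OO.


Inventory position = OH + OO = 967.8128 + 216.3036 = 1184.1164
Q = 2021.8039 - 1184.1164 = 837.6875

837.6875 units


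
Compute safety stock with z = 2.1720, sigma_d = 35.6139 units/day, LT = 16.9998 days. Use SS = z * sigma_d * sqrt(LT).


sqrt(LT) = sqrt(16.9998) = 4.1231
SS = 2.1720 * 35.6139 * 4.1231 = 318.9343

318.9343 units


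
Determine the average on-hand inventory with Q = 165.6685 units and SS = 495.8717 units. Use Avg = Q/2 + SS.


Q/2 = 82.8342
Avg = 82.8342 + 495.8717 = 578.7060

578.7060 units


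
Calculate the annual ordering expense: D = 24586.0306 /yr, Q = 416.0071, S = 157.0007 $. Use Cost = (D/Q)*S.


Number of orders = D/Q = 59.1000
Cost = 59.1000 * 157.0007 = 9278.7455

9278.7455 $/yr


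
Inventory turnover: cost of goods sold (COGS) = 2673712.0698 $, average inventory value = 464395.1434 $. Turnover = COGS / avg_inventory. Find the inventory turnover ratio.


Turnover = 2673712.0698 / 464395.1434 = 5.7574

5.7574


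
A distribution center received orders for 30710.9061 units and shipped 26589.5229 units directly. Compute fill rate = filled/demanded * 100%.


FR = 26589.5229 / 30710.9061 * 100 = 86.5801

86.5801%


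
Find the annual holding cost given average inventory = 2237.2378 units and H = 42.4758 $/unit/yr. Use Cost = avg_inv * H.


Cost = 2237.2378 * 42.4758 = 95028.4653

95028.4653 $/yr


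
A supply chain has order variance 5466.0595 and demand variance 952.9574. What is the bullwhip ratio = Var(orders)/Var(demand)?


BW = 5466.0595 / 952.9574 = 5.7359

5.7359


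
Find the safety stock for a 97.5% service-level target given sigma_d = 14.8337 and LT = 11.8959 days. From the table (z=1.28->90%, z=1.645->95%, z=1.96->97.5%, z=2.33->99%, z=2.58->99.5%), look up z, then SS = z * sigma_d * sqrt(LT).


From the table, SL = 97.5% corresponds to z = 1.96
sqrt(LT) = sqrt(11.8959) = 3.4490
SS = 1.96 * 14.8337 * 3.4490 = 100.2777

100.2777 units


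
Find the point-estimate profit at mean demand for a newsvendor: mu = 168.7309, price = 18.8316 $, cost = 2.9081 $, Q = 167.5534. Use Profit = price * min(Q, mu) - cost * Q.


Sales at mu = min(167.5534, 168.7309) = 167.5534
Revenue = 18.8316 * 167.5534 = 3155.2986
Total cost = 2.9081 * 167.5534 = 487.2620
Profit = 3155.2986 - 487.2620 = 2668.0366

2668.0366 $


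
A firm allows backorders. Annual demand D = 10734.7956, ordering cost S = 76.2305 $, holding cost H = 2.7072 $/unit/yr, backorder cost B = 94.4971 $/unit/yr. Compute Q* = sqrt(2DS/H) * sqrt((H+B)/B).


sqrt(2DS/H) = 777.5281
sqrt((H+B)/B) = 1.0142
Q* = 777.5281 * 1.0142 = 788.5870

788.5870 units


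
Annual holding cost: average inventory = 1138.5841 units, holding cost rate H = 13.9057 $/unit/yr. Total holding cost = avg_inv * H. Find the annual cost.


Cost = 1138.5841 * 13.9057 = 15832.8089

15832.8089 $/yr


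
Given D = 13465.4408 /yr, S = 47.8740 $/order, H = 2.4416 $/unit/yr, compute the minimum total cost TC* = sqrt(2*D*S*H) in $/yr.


2*D*S*H = 3147928.0852
TC* = sqrt(3147928.0852) = 1774.2401

1774.2401 $/yr


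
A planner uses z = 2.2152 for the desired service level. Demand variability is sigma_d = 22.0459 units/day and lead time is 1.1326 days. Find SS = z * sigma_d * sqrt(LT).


sqrt(LT) = sqrt(1.1326) = 1.0642
SS = 2.2152 * 22.0459 * 1.0642 = 51.9732

51.9732 units


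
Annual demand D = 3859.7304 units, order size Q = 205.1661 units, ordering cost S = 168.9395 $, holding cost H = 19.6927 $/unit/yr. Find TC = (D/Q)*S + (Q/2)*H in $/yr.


Ordering cost = D*S/Q = 3178.2099
Holding cost = Q*H/2 = 2020.1372
TC = 3178.2099 + 2020.1372 = 5198.3471

5198.3471 $/yr


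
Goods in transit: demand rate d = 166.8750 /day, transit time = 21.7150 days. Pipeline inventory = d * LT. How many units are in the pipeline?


Pipeline = 166.8750 * 21.7150 = 3623.6906

3623.6906 units


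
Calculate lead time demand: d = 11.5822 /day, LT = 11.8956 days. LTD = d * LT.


LTD = 11.5822 * 11.8956 = 137.7772

137.7772 units


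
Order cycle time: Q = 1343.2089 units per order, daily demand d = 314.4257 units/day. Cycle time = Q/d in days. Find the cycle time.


Cycle = 1343.2089 / 314.4257 = 4.2719

4.2719 days


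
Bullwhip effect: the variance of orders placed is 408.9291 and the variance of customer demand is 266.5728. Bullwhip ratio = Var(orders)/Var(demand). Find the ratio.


BW = 408.9291 / 266.5728 = 1.5340

1.5340


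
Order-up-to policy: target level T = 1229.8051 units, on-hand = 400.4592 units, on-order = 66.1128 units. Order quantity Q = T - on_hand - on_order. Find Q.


Inventory position = OH + OO = 400.4592 + 66.1128 = 466.5720
Q = 1229.8051 - 466.5720 = 763.2331

763.2331 units


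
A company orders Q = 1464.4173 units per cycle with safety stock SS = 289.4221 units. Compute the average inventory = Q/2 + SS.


Q/2 = 732.2087
Avg = 732.2087 + 289.4221 = 1021.6308

1021.6308 units


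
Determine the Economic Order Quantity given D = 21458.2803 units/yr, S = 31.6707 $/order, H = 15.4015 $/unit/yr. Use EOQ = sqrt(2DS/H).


2*D*S = 2 * 21458.2803 * 31.6707 = 1359197.5158
2*D*S/H = 88250.9831
EOQ = sqrt(88250.9831) = 297.0707

297.0707 units


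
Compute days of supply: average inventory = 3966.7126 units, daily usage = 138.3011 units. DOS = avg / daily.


DOS = 3966.7126 / 138.3011 = 28.6817

28.6817 days


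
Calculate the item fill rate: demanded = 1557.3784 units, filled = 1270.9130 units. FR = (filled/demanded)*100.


FR = 1270.9130 / 1557.3784 * 100 = 81.6059

81.6059%


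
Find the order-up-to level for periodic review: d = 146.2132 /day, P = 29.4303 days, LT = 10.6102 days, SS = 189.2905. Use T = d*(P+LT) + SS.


P + LT = 40.0405
d*(P+LT) = 146.2132 * 40.0405 = 5854.4496
T = 5854.4496 + 189.2905 = 6043.7401

6043.7401 units


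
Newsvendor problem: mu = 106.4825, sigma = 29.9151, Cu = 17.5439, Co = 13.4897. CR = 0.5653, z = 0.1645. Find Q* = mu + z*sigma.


CR = Cu/(Cu+Co) = 17.5439/(17.5439+13.4897) = 0.5653
z = 0.1645
Q* = 106.4825 + 0.1645 * 29.9151 = 111.4035

111.4035 units


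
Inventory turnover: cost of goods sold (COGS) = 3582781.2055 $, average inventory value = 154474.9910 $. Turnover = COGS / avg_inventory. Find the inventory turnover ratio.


Turnover = 3582781.2055 / 154474.9910 = 23.1933

23.1933


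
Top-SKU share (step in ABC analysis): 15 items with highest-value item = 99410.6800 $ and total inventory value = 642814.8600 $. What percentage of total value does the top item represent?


Top item = 99410.6800
Total = 642814.8600
Percentage = 99410.6800 / 642814.8600 * 100 = 15.4649

15.4649%


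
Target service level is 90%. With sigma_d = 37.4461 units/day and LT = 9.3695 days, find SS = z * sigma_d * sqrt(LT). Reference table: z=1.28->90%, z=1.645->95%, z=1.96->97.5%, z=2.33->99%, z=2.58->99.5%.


From the table, SL = 90% corresponds to z = 1.28
sqrt(LT) = sqrt(9.3695) = 3.0610
SS = 1.28 * 37.4461 * 3.0610 = 146.7151

146.7151 units


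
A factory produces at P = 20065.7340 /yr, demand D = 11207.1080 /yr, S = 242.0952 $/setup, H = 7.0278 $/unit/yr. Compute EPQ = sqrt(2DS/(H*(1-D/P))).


1 - D/P = 1 - 0.5585 = 0.4415
H*(1-D/P) = 3.1026
2DS = 5426374.1054
EPQ = sqrt(1748956.5569) = 1322.4812

1322.4812 units


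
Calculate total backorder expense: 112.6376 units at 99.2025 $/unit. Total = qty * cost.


Total = 112.6376 * 99.2025 = 11173.9315

11173.9315 $


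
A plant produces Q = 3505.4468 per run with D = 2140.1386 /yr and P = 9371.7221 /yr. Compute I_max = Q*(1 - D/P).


D/P = 0.2284
1 - D/P = 0.7716
I_max = 3505.4468 * 0.7716 = 2704.9384

2704.9384 units


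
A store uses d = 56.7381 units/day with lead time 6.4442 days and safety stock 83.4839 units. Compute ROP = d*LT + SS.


d*LT = 56.7381 * 6.4442 = 365.6317
ROP = 365.6317 + 83.4839 = 449.1156

449.1156 units


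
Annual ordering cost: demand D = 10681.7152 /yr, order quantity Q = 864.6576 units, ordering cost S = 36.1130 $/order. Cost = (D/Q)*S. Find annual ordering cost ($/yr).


Number of orders = D/Q = 12.3537
Cost = 12.3537 * 36.1130 = 446.1289

446.1289 $/yr


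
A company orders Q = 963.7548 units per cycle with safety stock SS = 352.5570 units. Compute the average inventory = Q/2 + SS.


Q/2 = 481.8774
Avg = 481.8774 + 352.5570 = 834.4344

834.4344 units


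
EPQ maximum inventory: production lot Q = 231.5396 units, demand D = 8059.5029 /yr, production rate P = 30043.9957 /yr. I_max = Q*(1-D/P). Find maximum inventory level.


D/P = 0.2683
1 - D/P = 0.7317
I_max = 231.5396 * 0.7317 = 169.4276

169.4276 units


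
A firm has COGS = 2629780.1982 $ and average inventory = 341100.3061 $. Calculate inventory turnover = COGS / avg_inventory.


Turnover = 2629780.1982 / 341100.3061 = 7.7097

7.7097


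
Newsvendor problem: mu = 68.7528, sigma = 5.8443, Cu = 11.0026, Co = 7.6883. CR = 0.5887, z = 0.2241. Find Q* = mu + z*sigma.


CR = Cu/(Cu+Co) = 11.0026/(11.0026+7.6883) = 0.5887
z = 0.2241
Q* = 68.7528 + 0.2241 * 5.8443 = 70.0625

70.0625 units


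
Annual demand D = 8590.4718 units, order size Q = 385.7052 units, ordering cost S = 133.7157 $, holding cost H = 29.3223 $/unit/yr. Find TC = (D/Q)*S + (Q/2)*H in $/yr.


Ordering cost = D*S/Q = 2978.1319
Holding cost = Q*H/2 = 5654.8818
TC = 2978.1319 + 5654.8818 = 8633.0137

8633.0137 $/yr


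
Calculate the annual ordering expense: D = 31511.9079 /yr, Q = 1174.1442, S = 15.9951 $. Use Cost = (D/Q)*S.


Number of orders = D/Q = 26.8382
Cost = 26.8382 * 15.9951 = 429.2796

429.2796 $/yr


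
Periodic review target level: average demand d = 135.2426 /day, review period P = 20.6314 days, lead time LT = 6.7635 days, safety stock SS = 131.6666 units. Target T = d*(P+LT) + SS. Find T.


P + LT = 27.3949
d*(P+LT) = 135.2426 * 27.3949 = 3704.9575
T = 3704.9575 + 131.6666 = 3836.6241

3836.6241 units


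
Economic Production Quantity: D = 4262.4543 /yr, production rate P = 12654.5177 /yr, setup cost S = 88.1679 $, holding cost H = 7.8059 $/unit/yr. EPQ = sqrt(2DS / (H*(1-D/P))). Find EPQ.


1 - D/P = 1 - 0.3368 = 0.6632
H*(1-D/P) = 5.1766
2DS = 751623.2890
EPQ = sqrt(145195.8108) = 381.0457

381.0457 units


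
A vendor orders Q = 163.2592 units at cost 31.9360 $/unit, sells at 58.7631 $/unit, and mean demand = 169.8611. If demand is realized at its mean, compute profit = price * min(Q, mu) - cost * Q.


Sales at mu = min(163.2592, 169.8611) = 163.2592
Revenue = 58.7631 * 163.2592 = 9593.6167
Total cost = 31.9360 * 163.2592 = 5213.8458
Profit = 9593.6167 - 5213.8458 = 4379.7709

4379.7709 $


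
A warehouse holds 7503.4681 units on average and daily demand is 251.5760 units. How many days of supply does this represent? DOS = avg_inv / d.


DOS = 7503.4681 / 251.5760 = 29.8259

29.8259 days


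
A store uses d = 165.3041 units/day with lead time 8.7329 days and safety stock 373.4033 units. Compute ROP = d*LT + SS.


d*LT = 165.3041 * 8.7329 = 1443.5842
ROP = 1443.5842 + 373.4033 = 1816.9875

1816.9875 units


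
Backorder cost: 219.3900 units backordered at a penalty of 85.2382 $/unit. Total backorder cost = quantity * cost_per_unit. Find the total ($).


Total = 219.3900 * 85.2382 = 18700.4087

18700.4087 $


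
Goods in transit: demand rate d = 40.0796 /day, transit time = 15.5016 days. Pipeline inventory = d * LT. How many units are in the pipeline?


Pipeline = 40.0796 * 15.5016 = 621.2979

621.2979 units


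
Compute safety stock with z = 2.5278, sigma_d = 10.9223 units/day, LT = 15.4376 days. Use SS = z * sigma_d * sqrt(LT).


sqrt(LT) = sqrt(15.4376) = 3.9291
SS = 2.5278 * 10.9223 * 3.9291 = 108.4793

108.4793 units


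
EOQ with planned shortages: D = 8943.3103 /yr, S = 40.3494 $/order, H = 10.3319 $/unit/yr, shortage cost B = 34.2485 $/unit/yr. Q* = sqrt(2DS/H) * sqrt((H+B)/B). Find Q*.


sqrt(2DS/H) = 264.2972
sqrt((H+B)/B) = 1.1409
Q* = 264.2972 * 1.1409 = 301.5392

301.5392 units


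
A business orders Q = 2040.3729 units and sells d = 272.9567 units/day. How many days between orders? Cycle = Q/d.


Cycle = 2040.3729 / 272.9567 = 7.4751

7.4751 days


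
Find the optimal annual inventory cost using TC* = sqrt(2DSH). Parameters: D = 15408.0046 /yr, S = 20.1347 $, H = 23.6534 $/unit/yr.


2*D*S*H = 14676251.1271
TC* = sqrt(14676251.1271) = 3830.9596

3830.9596 $/yr


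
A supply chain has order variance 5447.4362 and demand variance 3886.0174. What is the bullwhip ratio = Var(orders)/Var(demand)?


BW = 5447.4362 / 3886.0174 = 1.4018

1.4018


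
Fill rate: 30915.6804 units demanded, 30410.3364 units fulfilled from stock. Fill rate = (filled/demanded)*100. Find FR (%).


FR = 30410.3364 / 30915.6804 * 100 = 98.3654

98.3654%


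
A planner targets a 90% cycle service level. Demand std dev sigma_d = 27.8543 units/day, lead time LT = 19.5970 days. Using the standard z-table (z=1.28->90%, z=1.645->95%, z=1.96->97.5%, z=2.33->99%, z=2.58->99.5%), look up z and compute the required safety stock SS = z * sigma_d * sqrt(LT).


From the table, SL = 90% corresponds to z = 1.28
sqrt(LT) = sqrt(19.5970) = 4.4268
SS = 1.28 * 27.8543 * 4.4268 = 157.8327

157.8327 units


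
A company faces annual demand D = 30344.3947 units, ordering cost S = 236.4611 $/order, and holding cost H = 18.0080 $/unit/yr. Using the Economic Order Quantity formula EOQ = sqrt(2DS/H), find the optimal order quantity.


2*D*S = 2 * 30344.3947 * 236.4611 = 14350537.8992
2*D*S/H = 796897.9287
EOQ = sqrt(796897.9287) = 892.6914

892.6914 units


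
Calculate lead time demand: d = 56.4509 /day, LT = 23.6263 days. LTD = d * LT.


LTD = 56.4509 * 23.6263 = 1333.7259

1333.7259 units


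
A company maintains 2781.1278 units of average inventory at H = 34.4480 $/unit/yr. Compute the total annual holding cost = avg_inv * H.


Cost = 2781.1278 * 34.4480 = 95804.2905

95804.2905 $/yr


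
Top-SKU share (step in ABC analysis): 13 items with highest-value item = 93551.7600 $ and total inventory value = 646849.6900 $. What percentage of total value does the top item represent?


Top item = 93551.7600
Total = 646849.6900
Percentage = 93551.7600 / 646849.6900 * 100 = 14.4627

14.4627%


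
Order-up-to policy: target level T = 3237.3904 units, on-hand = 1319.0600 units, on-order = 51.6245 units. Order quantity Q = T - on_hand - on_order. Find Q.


Inventory position = OH + OO = 1319.0600 + 51.6245 = 1370.6845
Q = 3237.3904 - 1370.6845 = 1866.7059

1866.7059 units


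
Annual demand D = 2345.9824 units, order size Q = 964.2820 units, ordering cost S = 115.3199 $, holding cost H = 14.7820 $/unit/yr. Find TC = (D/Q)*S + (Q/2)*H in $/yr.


Ordering cost = D*S/Q = 280.5595
Holding cost = Q*H/2 = 7127.0083
TC = 280.5595 + 7127.0083 = 7407.5677

7407.5677 $/yr


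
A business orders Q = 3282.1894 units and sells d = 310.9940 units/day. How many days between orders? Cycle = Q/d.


Cycle = 3282.1894 / 310.9940 = 10.5539

10.5539 days


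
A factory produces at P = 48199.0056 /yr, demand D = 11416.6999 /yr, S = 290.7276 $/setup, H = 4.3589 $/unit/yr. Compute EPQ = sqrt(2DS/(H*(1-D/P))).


1 - D/P = 1 - 0.2369 = 0.7631
H*(1-D/P) = 3.3264
2DS = 6638299.5237
EPQ = sqrt(1995625.6035) = 1412.6661

1412.6661 units


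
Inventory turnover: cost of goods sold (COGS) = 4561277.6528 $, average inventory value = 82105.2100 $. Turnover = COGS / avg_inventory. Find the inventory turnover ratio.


Turnover = 4561277.6528 / 82105.2100 = 55.5541

55.5541


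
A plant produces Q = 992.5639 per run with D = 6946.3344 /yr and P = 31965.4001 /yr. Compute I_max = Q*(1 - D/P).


D/P = 0.2173
1 - D/P = 0.7827
I_max = 992.5639 * 0.7827 = 776.8719

776.8719 units


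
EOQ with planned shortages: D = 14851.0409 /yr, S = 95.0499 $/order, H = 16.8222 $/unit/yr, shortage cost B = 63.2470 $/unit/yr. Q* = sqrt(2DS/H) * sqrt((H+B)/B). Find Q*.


sqrt(2DS/H) = 409.6641
sqrt((H+B)/B) = 1.1252
Q* = 409.6641 * 1.1252 = 460.9360

460.9360 units


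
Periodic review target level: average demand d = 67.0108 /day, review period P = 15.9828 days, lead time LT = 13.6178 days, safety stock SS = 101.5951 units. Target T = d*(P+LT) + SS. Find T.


P + LT = 29.6006
d*(P+LT) = 67.0108 * 29.6006 = 1983.5599
T = 1983.5599 + 101.5951 = 2085.1550

2085.1550 units


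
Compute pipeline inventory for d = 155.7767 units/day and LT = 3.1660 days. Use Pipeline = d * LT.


Pipeline = 155.7767 * 3.1660 = 493.1890

493.1890 units


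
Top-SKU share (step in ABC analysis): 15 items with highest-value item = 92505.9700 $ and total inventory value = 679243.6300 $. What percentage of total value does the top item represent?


Top item = 92505.9700
Total = 679243.6300
Percentage = 92505.9700 / 679243.6300 * 100 = 13.6190

13.6190%


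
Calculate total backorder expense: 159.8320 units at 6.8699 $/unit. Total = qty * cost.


Total = 159.8320 * 6.8699 = 1098.0299

1098.0299 $


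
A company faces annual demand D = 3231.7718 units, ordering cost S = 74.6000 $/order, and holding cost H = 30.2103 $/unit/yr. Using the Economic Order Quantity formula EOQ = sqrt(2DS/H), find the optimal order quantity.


2*D*S = 2 * 3231.7718 * 74.6000 = 482180.3526
2*D*S/H = 15960.7933
EOQ = sqrt(15960.7933) = 126.3360

126.3360 units


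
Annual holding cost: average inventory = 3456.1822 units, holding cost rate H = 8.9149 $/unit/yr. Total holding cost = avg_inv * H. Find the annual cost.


Cost = 3456.1822 * 8.9149 = 30811.5187

30811.5187 $/yr


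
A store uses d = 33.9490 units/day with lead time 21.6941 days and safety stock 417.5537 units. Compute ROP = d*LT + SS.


d*LT = 33.9490 * 21.6941 = 736.4930
ROP = 736.4930 + 417.5537 = 1154.0467

1154.0467 units


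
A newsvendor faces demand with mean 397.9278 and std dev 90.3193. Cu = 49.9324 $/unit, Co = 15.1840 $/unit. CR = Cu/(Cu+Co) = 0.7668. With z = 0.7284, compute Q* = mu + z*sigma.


CR = Cu/(Cu+Co) = 49.9324/(49.9324+15.1840) = 0.7668
z = 0.7284
Q* = 397.9278 + 0.7284 * 90.3193 = 463.7164

463.7164 units


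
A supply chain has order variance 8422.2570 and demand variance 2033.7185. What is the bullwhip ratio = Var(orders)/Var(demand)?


BW = 8422.2570 / 2033.7185 = 4.1413

4.1413


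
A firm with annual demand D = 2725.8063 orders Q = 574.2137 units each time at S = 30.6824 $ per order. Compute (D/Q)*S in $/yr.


Number of orders = D/Q = 4.7470
Cost = 4.7470 * 30.6824 = 145.6501

145.6501 $/yr
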